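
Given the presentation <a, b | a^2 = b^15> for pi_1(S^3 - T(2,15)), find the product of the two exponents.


The relation is a^2 = b^15.
Product of exponents = 2 * 15
= 30

30


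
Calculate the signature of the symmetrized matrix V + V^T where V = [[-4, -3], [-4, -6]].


Step 1: V + V^T = [[-8, -7], [-7, -12]]
Step 2: trace = -20, det = 47
Step 3: Discriminant = (-20)^2 - 4*47 = 212
Step 4: Eigenvalues: -2.71989, -17.2801
Step 5: Signature = (# positive eigenvalues) - (# negative eigenvalues) = -2

-2


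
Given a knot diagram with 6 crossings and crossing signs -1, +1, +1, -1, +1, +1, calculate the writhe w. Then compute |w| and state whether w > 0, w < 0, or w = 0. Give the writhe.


Step 1: Count positive crossings (+1).
Positive crossings: 4
Step 2: Count negative crossings (-1).
Negative crossings: 2
Step 3: Writhe = (positive) - (negative)
w = 4 - 2 = 2
Step 4: |w| = 2, and w is positive

2


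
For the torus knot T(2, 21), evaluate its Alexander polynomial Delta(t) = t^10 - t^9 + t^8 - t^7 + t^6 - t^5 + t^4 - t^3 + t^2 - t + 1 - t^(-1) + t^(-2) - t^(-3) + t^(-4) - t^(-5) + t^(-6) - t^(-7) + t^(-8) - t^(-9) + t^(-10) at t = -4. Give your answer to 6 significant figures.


Substituting t = -4 into Delta(t) = t^10 - t^9 + t^8 - t^7 + t^6 - t^5 + t^4 - t^3 + t^2 - t + 1 - t^(-1) + t^(-2) - t^(-3) + t^(-4) - t^(-5) + t^(-6) - t^(-7) + t^(-8) - t^(-9) + t^(-10):
Term values: (1048576) + (262144) + (65536) + (16384) + (4096) + (1024) + (256) + (64) + (16) + (4) + (1) + (0.25) + (0.0625) + (0.015625) + (0.00390625) + (0.000976562) + (0.000244141) + (6.10352e-05) + (1.52588e-05) + (3.8147e-06) + (9.53674e-07)
Sum = 1398101.333
Rounded to 6 significant figures: 1.3981e+06

1.3981e+06


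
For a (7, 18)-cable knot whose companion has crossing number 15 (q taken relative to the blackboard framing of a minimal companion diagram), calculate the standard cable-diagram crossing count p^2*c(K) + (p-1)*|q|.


Step 1: Each of the c(K) crossings of the companion diagram becomes p*p = p^2 crossings among the p parallel strands, and each of the |q| twists s_1 s_2 ... s_(p-1) adds (p-1) crossings.
  Crossings = p^2 * c(K) + (p-1)*|q|
Step 2: = 7^2 * 15 + (7-1)*18
Step 3: = 49*15 + 6*18
Step 4: = 735 + 108 = 843

843


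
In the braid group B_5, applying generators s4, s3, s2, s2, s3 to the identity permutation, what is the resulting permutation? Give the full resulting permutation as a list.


Starting with identity [1, 2, 3, 4, 5].
Apply generators in sequence:
  After s4: [1, 2, 3, 5, 4]
  After s3: [1, 2, 5, 3, 4]
  After s2: [1, 5, 2, 3, 4]
  After s2: [1, 2, 5, 3, 4]
  After s3: [1, 2, 3, 5, 4]
Final permutation: [1, 2, 3, 5, 4]

[1, 2, 3, 5, 4]


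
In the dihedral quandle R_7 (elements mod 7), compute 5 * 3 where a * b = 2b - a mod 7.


5 * 3 = 2*3 - 5 mod 7
= 6 - 5 mod 7
= 1 mod 7 = 1

1


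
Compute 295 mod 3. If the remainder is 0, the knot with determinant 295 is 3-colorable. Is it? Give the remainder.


Step 1: A knot is p-colorable if and only if p divides its determinant.
Step 2: Compute 295 mod 3.
295 = 98 * 3 + 1
Step 3: 295 mod 3 = 1
Step 4: The knot is 3-colorable: no

1


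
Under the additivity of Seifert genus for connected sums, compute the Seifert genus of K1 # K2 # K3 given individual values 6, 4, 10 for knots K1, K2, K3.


The Seifert genus is additive under connected sum.
Seifert genus(K1 # K2 # K3) = (6) + (4) + (10)
= 20

20


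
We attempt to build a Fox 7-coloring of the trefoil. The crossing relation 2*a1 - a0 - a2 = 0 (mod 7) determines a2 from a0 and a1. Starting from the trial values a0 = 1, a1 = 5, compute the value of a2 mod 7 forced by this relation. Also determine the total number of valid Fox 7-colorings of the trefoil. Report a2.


Step 1: Apply the given crossing relation 2*a1 - a0 - a2 = 0 (mod 7).
  a2 = 2*a1 - a0 mod 7
  a2 = 2*5 - 1 mod 7
  a2 = 10 - 1 mod 7
  a2 = 9 mod 7 = 2
Step 2: The trefoil has determinant 3.
  Number of Fox p-colorings (p prime) is p^2 if p = 3, else p.
  Since 7 does not divide 3, only trivial (constant) colorings exist.
  (So the trial a0 = 1, a1 = 5 with a0 != a1 does NOT extend to a valid coloring of the whole trefoil: the other two crossing relations require 3*(a1 - a0) = 0 (mod 7), which fails.)
  Total colorings = 7
Step 3: a2 = 2, total Fox 7-colorings = 7

2


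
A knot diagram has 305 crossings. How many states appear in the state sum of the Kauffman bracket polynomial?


Each crossing contributes 2 choices (A-smoothing or B-smoothing).
Total states = 2^305 = 65185151242703554760590262029100101153646988597309960020356494379340201592426774597868716032

65185151242703554760590262029100101153646988597309960020356494379340201592426774597868716032


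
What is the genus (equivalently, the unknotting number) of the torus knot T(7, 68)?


For a torus knot T(p,q), both the unknotting number and genus equal (p-1)(q-1)/2.
= (7-1)(68-1)/2
= 6*67/2
= 402/2 = 201

201


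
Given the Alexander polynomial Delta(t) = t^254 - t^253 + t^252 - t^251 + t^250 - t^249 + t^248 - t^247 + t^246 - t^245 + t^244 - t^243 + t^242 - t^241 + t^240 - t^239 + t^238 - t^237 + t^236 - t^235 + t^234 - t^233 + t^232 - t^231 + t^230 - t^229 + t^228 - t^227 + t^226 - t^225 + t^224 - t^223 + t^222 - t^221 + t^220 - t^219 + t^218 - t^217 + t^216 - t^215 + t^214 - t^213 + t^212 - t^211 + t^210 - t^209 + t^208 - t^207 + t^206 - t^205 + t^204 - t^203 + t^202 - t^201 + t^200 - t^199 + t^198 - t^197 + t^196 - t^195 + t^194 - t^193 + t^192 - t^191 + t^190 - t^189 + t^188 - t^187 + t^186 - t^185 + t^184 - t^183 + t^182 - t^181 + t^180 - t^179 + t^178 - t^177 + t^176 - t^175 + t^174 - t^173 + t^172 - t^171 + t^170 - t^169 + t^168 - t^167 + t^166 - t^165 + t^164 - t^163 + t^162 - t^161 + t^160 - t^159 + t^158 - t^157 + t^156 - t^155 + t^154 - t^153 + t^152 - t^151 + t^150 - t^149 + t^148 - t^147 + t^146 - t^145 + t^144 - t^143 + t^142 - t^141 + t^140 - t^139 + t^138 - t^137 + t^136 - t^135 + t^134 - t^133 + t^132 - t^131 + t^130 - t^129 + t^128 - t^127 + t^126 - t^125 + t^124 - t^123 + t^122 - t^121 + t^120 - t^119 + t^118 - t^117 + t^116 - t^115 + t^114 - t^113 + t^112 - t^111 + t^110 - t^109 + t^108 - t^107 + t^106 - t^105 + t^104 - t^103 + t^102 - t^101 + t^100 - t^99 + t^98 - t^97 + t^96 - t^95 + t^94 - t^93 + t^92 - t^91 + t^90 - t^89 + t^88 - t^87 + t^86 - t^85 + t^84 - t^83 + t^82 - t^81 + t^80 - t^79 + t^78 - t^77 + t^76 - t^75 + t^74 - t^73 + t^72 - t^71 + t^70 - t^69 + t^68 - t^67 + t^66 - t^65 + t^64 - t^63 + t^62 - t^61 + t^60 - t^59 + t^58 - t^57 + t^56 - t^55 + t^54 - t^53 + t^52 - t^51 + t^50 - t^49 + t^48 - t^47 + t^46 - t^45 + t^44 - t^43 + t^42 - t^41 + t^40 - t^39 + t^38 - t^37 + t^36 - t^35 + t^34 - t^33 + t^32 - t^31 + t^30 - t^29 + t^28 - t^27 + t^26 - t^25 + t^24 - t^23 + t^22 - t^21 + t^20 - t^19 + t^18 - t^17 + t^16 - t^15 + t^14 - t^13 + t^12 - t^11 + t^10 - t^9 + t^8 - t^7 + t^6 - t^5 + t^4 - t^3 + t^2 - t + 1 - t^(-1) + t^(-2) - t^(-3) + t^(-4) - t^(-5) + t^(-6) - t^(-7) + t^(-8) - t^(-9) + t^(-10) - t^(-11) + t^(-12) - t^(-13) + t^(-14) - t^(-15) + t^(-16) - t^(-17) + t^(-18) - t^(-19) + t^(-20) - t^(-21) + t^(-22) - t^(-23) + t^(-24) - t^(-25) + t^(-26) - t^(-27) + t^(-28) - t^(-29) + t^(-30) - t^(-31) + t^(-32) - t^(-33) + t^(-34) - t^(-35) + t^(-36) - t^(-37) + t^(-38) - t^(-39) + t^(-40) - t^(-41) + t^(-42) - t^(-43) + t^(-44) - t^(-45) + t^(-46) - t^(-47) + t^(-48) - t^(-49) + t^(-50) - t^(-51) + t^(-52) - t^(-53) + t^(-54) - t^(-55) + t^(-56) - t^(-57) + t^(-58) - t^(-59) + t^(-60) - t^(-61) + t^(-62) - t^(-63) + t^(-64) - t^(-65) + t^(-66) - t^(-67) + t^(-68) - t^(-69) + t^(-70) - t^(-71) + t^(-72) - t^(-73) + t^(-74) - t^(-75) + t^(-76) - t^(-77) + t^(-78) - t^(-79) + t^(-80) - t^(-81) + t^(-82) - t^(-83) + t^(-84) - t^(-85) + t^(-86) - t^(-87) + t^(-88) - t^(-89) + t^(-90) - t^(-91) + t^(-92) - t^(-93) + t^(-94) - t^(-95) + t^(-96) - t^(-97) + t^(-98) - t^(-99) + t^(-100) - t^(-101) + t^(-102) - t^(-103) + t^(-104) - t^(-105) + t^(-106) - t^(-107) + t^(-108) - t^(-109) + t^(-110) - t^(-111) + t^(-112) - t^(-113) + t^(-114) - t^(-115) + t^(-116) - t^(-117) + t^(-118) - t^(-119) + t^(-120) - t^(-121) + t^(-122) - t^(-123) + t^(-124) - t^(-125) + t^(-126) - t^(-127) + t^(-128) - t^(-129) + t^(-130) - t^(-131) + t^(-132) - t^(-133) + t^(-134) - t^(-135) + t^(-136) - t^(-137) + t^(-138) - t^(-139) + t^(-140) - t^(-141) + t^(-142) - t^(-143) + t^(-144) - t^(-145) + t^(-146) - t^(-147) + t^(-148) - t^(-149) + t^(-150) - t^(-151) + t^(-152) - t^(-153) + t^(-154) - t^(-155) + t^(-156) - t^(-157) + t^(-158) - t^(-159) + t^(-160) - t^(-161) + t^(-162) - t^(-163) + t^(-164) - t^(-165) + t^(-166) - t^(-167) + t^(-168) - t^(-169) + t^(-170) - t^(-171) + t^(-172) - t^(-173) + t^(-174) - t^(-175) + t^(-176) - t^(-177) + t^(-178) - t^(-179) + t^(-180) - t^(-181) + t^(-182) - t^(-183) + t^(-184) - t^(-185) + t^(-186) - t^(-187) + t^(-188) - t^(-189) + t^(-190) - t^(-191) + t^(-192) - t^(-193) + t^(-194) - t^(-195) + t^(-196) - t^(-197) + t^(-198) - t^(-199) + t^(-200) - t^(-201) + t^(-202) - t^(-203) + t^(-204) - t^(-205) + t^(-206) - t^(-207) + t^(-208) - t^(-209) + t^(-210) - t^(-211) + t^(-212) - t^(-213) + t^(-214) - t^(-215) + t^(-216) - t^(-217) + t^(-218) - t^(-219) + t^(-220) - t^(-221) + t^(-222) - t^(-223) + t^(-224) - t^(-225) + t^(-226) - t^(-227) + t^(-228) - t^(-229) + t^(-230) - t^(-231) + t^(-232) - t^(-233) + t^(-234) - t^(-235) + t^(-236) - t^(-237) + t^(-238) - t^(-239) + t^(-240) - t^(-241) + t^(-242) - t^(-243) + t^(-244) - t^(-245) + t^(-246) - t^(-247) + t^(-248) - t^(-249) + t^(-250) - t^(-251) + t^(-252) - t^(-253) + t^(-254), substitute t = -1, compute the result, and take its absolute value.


Step 1: The polynomial has 509 terms with alternating signs, exponents from 254 down to -254.
Step 2: Substitute t = -1. The i-th term has coefficient (-1)^i and exponent (m-i),
  so its value is (-1)^i * (-1)^(m-i) = (-1)^m = 1 for every i.
Step 3: All 509 terms equal 1, so Delta(-1) = 509 * (1) = 509
Step 4: |Delta(-1)| = 509

509


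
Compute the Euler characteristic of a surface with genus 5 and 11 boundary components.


chi = 2 - 2g - b
= 2 - 2*5 - 11
= 2 - 10 - 11 = -19

-19


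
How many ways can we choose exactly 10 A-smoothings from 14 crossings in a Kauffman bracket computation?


We choose which 10 of 14 crossings get A-smoothings.
C(14, 10) = 14! / (10! * 4!)
= 1001

1001


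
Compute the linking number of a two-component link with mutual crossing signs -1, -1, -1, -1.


Step 1: Count positive crossings: 0
Step 2: Count negative crossings: 4
Step 3: Sum of signs = 0 - 4 = -4
Step 4: Linking number = sum/2 = -4/2 = -2

-2


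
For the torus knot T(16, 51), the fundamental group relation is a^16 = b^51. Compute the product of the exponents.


The relation is a^16 = b^51.
Product of exponents = 16 * 51
= 816

816


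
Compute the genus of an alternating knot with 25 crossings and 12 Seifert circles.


For alternating knots, g = (c - s + 1)/2.
= (25 - 12 + 1)/2
= 14/2 = 7

7


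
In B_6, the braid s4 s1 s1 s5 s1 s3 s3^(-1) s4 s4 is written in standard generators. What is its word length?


The word length counts the number of generators (including inverses).
Listing each generator: s4, s1, s1, s5, s1, s3, s3^(-1), s4, s4
There are 9 generators in this braid word.

9


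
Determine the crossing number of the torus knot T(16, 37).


For a torus knot T(p, q) with gcd(p,q)=1,
the crossing number is min(p*(q-1), q*(p-1)).
p*(q-1) = 16*36 = 576
q*(p-1) = 37*15 = 555
min(576, 555) = 555

555


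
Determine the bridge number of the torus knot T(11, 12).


The bridge number of T(p,q) is min(p,q).
min(11, 12) = 11

11


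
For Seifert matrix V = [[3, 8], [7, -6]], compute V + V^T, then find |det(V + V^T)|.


Step 1: Form V + V^T where V = [[3, 8], [7, -6]]
  V^T = [[3, 7], [8, -6]]
  V + V^T = [[6, 15], [15, -12]]
Step 2: det(V + V^T) = 6*(-12) - 15*15
  = -72 - 225 = -297
Step 3: Knot determinant = |det(V + V^T)| = |-297| = 297

297


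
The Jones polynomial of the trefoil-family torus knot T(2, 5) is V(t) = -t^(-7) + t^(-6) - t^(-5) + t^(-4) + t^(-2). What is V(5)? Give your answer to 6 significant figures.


Substituting t = 5 into V(t) = -t^(-7) + t^(-6) - t^(-5) + t^(-4) + t^(-2):
  (-)t^(-7) = -1.28e-05
  (+)t^(-6) = 6.4e-05
  (-)t^(-5) = -0.00032
  (+)t^(-4) = 0.0016
  (+)t^(-2) = 0.04
Sum = (-1.28e-05) + (6.4e-05) + (-0.00032) + (0.0016) + (0.04)
= 0.0413312
Rounded to 6 significant figures: 0.0413312

0.0413312


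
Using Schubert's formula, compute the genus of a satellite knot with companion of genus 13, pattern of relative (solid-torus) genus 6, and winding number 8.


Schubert: g(satellite) = g_rel(pattern) + |winding| * g(companion),
where g_rel(pattern) is the genus of the pattern relative to the solid torus.
= 6 + 8 * 13
= 6 + 104 = 110

110


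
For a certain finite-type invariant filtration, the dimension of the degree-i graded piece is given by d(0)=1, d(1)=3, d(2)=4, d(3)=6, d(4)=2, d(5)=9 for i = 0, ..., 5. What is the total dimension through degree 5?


Total dimension = d(0) + d(1) + ... + d(5)
= 1 + 3 + 4 + 6 + 2 + 9
= 25

25


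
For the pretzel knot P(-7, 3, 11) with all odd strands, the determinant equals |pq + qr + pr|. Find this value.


Step 1: Compute pq + qr + pr.
pq = (-7)*3 = -21
qr = 3*11 = 33
pr = (-7)*11 = -77
pq + qr + pr = -21 + 33 + (-77) = -65
Step 2: Take absolute value.
det(P(-7,3,11)) = |-65| = 65

65


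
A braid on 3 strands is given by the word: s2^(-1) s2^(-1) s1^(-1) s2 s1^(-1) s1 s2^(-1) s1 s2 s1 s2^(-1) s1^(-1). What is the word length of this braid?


The word length counts the number of generators (including inverses).
Listing each generator: s2^(-1), s2^(-1), s1^(-1), s2, s1^(-1), s1, s2^(-1), s1, s2, s1, s2^(-1), s1^(-1)
There are 12 generators in this braid word.

12


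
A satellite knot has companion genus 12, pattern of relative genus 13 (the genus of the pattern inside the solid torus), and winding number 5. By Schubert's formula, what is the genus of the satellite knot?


Schubert: g(satellite) = g_rel(pattern) + |winding| * g(companion),
where g_rel(pattern) is the genus of the pattern relative to the solid torus.
= 13 + 5 * 12
= 13 + 60 = 73

73


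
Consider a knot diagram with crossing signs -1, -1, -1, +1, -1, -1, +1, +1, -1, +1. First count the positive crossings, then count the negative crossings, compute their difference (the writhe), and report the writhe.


Step 1: Count positive crossings (+1).
Positive crossings: 4
Step 2: Count negative crossings (-1).
Negative crossings: 6
Step 3: Writhe = (positive) - (negative)
w = 4 - 6 = -2
Step 4: |w| = 2, and w is negative

-2


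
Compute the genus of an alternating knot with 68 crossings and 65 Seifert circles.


For alternating knots, g = (c - s + 1)/2.
= (68 - 65 + 1)/2
= 4/2 = 2

2


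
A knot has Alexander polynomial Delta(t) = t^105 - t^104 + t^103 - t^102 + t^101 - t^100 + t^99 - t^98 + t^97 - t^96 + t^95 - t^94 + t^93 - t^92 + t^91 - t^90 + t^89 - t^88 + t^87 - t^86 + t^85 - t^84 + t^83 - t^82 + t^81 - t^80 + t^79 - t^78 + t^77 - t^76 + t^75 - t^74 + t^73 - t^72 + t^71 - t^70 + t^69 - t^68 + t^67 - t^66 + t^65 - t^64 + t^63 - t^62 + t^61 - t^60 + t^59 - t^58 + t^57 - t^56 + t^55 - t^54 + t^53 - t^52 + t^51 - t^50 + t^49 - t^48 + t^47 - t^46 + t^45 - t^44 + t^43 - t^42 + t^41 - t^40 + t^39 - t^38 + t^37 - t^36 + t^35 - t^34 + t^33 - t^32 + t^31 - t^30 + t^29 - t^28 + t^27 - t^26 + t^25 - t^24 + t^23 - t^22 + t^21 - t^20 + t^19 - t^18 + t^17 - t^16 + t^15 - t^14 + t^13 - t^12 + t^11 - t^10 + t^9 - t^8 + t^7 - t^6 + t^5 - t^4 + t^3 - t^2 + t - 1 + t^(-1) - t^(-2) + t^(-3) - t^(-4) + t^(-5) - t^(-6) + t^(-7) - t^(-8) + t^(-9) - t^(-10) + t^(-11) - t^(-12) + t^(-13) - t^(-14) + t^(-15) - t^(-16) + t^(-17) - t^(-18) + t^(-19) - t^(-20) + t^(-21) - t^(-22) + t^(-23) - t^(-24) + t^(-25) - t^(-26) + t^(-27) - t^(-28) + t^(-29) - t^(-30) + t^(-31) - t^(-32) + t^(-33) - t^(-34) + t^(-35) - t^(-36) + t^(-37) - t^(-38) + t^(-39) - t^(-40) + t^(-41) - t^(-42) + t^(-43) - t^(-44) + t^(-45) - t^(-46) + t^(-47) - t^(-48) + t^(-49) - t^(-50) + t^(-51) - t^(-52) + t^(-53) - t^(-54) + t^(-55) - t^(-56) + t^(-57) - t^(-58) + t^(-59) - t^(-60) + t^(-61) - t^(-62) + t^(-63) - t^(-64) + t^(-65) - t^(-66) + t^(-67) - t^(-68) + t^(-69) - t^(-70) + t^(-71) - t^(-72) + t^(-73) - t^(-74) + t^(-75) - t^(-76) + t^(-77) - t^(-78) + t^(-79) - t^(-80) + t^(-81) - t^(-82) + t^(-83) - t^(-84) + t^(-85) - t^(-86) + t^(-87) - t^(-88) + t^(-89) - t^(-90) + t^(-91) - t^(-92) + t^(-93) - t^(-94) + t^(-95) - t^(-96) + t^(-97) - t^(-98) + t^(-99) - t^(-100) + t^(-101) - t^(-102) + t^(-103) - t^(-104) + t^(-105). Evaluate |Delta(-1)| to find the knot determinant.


Step 1: The polynomial has 211 terms with alternating signs, exponents from 105 down to -105.
Step 2: Substitute t = -1. The i-th term has coefficient (-1)^i and exponent (m-i),
  so its value is (-1)^i * (-1)^(m-i) = (-1)^m = -1 for every i.
Step 3: All 211 terms equal -1, so Delta(-1) = 211 * (-1) = -211
Step 4: |Delta(-1)| = 211

211


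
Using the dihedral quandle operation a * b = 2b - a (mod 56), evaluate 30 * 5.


30 * 5 = 2*5 - 30 mod 56
= 10 - 30 mod 56
= -20 mod 56 = 36

36


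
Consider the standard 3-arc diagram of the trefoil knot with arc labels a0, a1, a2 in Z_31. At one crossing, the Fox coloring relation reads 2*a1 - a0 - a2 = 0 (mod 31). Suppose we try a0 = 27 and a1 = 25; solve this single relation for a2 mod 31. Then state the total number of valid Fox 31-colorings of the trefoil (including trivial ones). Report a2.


Step 1: Apply the given crossing relation 2*a1 - a0 - a2 = 0 (mod 31).
  a2 = 2*a1 - a0 mod 31
  a2 = 2*25 - 27 mod 31
  a2 = 50 - 27 mod 31
  a2 = 23 mod 31 = 23
Step 2: The trefoil has determinant 3.
  Number of Fox p-colorings (p prime) is p^2 if p = 3, else p.
  Since 31 does not divide 3, only trivial (constant) colorings exist.
  (So the trial a0 = 27, a1 = 25 with a0 != a1 does NOT extend to a valid coloring of the whole trefoil: the other two crossing relations require 3*(a1 - a0) = 0 (mod 31), which fails.)
  Total colorings = 31
Step 3: a2 = 23, total Fox 31-colorings = 31

23


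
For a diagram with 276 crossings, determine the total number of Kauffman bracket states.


Each crossing contributes 2 choices (A-smoothing or B-smoothing).
Total states = 2^276 = 121416805764108066932466369176469931665150427440758720078238275608681517825325531136

121416805764108066932466369176469931665150427440758720078238275608681517825325531136


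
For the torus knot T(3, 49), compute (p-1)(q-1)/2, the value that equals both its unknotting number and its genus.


For a torus knot T(p,q), both the unknotting number and genus equal (p-1)(q-1)/2.
= (3-1)(49-1)/2
= 2*48/2
= 96/2 = 48

48


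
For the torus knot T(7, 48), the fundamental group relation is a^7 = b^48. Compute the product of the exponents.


The relation is a^7 = b^48.
Product of exponents = 7 * 48
= 336

336


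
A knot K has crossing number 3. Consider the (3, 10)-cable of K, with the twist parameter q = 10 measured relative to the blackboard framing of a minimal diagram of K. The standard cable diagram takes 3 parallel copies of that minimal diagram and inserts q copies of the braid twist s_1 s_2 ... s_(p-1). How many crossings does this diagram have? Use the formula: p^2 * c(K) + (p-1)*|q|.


Step 1: Each of the c(K) crossings of the companion diagram becomes p*p = p^2 crossings among the p parallel strands, and each of the |q| twists s_1 s_2 ... s_(p-1) adds (p-1) crossings.
  Crossings = p^2 * c(K) + (p-1)*|q|
Step 2: = 3^2 * 3 + (3-1)*10
Step 3: = 9*3 + 2*10
Step 4: = 27 + 20 = 47

47


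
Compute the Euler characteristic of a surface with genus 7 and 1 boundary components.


chi = 2 - 2g - b
= 2 - 2*7 - 1
= 2 - 14 - 1 = -13

-13


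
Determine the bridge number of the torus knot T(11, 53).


The bridge number of T(p,q) is min(p,q).
min(11, 53) = 11

11


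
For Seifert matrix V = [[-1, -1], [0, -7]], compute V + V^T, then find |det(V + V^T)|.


Step 1: Form V + V^T where V = [[-1, -1], [0, -7]]
  V^T = [[-1, 0], [-1, -7]]
  V + V^T = [[-2, -1], [-1, -14]]
Step 2: det(V + V^T) = (-2)*(-14) - (-1)*(-1)
  = 28 - 1 = 27
Step 3: Knot determinant = |det(V + V^T)| = |27| = 27

27


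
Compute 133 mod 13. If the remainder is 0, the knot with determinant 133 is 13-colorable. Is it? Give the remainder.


Step 1: A knot is p-colorable if and only if p divides its determinant.
Step 2: Compute 133 mod 13.
133 = 10 * 13 + 3
Step 3: 133 mod 13 = 3
Step 4: The knot is 13-colorable: no

3


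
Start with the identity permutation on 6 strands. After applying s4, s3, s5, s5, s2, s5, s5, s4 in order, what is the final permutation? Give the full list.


Starting with identity [1, 2, 3, 4, 5, 6].
Apply generators in sequence:
  After s4: [1, 2, 3, 5, 4, 6]
  After s3: [1, 2, 5, 3, 4, 6]
  After s5: [1, 2, 5, 3, 6, 4]
  After s5: [1, 2, 5, 3, 4, 6]
  After s2: [1, 5, 2, 3, 4, 6]
  After s5: [1, 5, 2, 3, 6, 4]
  After s5: [1, 5, 2, 3, 4, 6]
  After s4: [1, 5, 2, 4, 3, 6]
Final permutation: [1, 5, 2, 4, 3, 6]

[1, 5, 2, 4, 3, 6]


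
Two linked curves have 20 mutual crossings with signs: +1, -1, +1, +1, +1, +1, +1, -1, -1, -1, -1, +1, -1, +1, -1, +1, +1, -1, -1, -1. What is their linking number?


Step 1: Count positive crossings: 10
Step 2: Count negative crossings: 10
Step 3: Sum of signs = 10 - 10 = 0
Step 4: Linking number = sum/2 = 0/2 = 0

0


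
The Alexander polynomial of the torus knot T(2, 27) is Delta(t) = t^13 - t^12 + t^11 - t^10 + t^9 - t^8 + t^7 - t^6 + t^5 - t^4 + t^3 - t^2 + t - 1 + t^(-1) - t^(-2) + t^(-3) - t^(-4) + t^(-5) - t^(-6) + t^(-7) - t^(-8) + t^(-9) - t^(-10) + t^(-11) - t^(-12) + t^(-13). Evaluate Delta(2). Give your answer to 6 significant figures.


Substituting t = 2 into Delta(t) = t^13 - t^12 + t^11 - t^10 + t^9 - t^8 + t^7 - t^6 + t^5 - t^4 + t^3 - t^2 + t - 1 + t^(-1) - t^(-2) + t^(-3) - t^(-4) + t^(-5) - t^(-6) + t^(-7) - t^(-8) + t^(-9) - t^(-10) + t^(-11) - t^(-12) + t^(-13):
Term values: (8192) + (-4096) + (2048) + (-1024) + (512) + (-256) + (128) + (-64) + (32) + (-16) + (8) + (-4) + (2) + (-1) + (0.5) + (-0.25) + (0.125) + (-0.0625) + (0.03125) + (-0.015625) + (0.0078125) + (-0.00390625) + (0.00195312) + (-0.000976562) + (0.000488281) + (-0.000244141) + (0.00012207)
Sum = 5461.333374
Rounded to 6 significant figures: 5461.33

5461.33


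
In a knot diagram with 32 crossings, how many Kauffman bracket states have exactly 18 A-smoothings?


We choose which 18 of 32 crossings get A-smoothings.
C(32, 18) = 32! / (18! * 14!)
= 471435600

471435600


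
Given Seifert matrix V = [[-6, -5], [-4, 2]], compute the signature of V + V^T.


Step 1: V + V^T = [[-12, -9], [-9, 4]]
Step 2: trace = -8, det = -129
Step 3: Discriminant = (-8)^2 - 4*(-129) = 580
Step 4: Eigenvalues: 8.04159, -16.0416
Step 5: Signature = (# positive eigenvalues) - (# negative eigenvalues) = 0

0


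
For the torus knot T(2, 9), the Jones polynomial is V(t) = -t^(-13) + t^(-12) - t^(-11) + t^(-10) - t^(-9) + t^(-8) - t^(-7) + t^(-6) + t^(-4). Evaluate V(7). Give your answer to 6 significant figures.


Substituting t = 7 into V(t) = -t^(-13) + t^(-12) - t^(-11) + t^(-10) - t^(-9) + t^(-8) - t^(-7) + t^(-6) + t^(-4):
  (-)t^(-13) = -1.03211e-11
  (+)t^(-12) = 7.22476e-11
  (-)t^(-11) = -5.05733e-10
  (+)t^(-10) = 3.54013e-09
  (-)t^(-9) = -2.47809e-08
  (+)t^(-8) = 1.73467e-07
  (-)t^(-7) = -1.21427e-06
  (+)t^(-6) = 8.49986e-06
  (+)t^(-4) = 0.000416493
Sum = (-1.03211e-11) + (7.22476e-11) + (-5.05733e-10) + (3.54013e-09) + (-2.47809e-08) + (1.73467e-07) + (-1.21427e-06) + (8.49986e-06) + (0.000416493)
= 0.0004239305039
Rounded to 6 significant figures: 0.000423931

0.000423931


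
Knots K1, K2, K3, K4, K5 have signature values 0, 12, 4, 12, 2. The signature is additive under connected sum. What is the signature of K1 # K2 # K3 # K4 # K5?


The signature is additive under connected sum.
signature(K1 # K2 # K3 # K4 # K5) = (0) + (12) + (4) + (12) + (2)
= 30

30


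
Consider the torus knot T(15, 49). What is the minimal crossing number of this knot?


For a torus knot T(p, q) with gcd(p,q)=1,
the crossing number is min(p*(q-1), q*(p-1)).
p*(q-1) = 15*48 = 720
q*(p-1) = 49*14 = 686
min(720, 686) = 686

686


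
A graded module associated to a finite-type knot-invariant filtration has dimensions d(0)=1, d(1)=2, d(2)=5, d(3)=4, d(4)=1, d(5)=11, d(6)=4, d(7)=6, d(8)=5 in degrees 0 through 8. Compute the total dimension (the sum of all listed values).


Total dimension = d(0) + d(1) + ... + d(8)
= 1 + 2 + 5 + 4 + 1 + 11 + 4 + 6 + 5
= 39

39


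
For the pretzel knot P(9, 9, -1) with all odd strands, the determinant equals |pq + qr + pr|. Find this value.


Step 1: Compute pq + qr + pr.
pq = 9*9 = 81
qr = 9*(-1) = -9
pr = 9*(-1) = -9
pq + qr + pr = 81 + (-9) + (-9) = 63
Step 2: Take absolute value.
det(P(9,9,-1)) = |63| = 63

63


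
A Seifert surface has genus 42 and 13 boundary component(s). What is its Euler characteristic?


chi = 2 - 2g - b
= 2 - 2*42 - 13
= 2 - 84 - 13 = -95

-95


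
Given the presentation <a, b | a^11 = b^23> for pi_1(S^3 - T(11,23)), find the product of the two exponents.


The relation is a^11 = b^23.
Product of exponents = 11 * 23
= 253

253


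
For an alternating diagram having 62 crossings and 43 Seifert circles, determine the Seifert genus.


For alternating knots, g = (c - s + 1)/2.
= (62 - 43 + 1)/2
= 20/2 = 10

10


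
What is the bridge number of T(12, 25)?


The bridge number of T(p,q) is min(p,q).
min(12, 25) = 12

12


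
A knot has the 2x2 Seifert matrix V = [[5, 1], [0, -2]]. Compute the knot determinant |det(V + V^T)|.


Step 1: Form V + V^T where V = [[5, 1], [0, -2]]
  V^T = [[5, 0], [1, -2]]
  V + V^T = [[10, 1], [1, -4]]
Step 2: det(V + V^T) = 10*(-4) - 1*1
  = -40 - 1 = -41
Step 3: Knot determinant = |det(V + V^T)| = |-41| = 41

41


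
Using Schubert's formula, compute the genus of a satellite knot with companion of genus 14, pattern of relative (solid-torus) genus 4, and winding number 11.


Schubert: g(satellite) = g_rel(pattern) + |winding| * g(companion),
where g_rel(pattern) is the genus of the pattern relative to the solid torus.
= 4 + 11 * 14
= 4 + 154 = 158

158


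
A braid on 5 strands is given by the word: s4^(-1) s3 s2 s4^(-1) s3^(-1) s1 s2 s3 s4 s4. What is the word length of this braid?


The word length counts the number of generators (including inverses).
Listing each generator: s4^(-1), s3, s2, s4^(-1), s3^(-1), s1, s2, s3, s4, s4
There are 10 generators in this braid word.

10


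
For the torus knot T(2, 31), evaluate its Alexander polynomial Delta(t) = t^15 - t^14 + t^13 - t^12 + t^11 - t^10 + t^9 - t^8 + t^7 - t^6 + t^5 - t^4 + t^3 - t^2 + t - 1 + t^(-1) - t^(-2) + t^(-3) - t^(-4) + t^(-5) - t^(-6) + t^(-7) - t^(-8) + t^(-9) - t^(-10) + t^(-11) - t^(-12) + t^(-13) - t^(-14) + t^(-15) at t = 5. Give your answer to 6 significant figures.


Substituting t = 5 into Delta(t) = t^15 - t^14 + t^13 - t^12 + t^11 - t^10 + t^9 - t^8 + t^7 - t^6 + t^5 - t^4 + t^3 - t^2 + t - 1 + t^(-1) - t^(-2) + t^(-3) - t^(-4) + t^(-5) - t^(-6) + t^(-7) - t^(-8) + t^(-9) - t^(-10) + t^(-11) - t^(-12) + t^(-13) - t^(-14) + t^(-15):
Term values: (30517578125) + (-6103515625) + (1220703125) + (-244140625) + (48828125) + (-9765625) + (1953125) + (-390625) + (78125) + (-15625) + (3125) + (-625) + (125) + (-25) + (5) + (-1) + (0.2) + (-0.04) + (0.008) + (-0.0016) + (0.00032) + (-6.4e-05) + (1.28e-05) + (-2.56e-06) + (5.12e-07) + (-1.024e-07) + (2.048e-08) + (-4.096e-09) + (8.192e-10) + (-1.6384e-10) + (3.2768e-11)
Sum = 2.54313151e+10
Rounded to 6 significant figures: 2.54313e+10

2.54313e+10


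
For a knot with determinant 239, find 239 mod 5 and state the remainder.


Step 1: A knot is p-colorable if and only if p divides its determinant.
Step 2: Compute 239 mod 5.
239 = 47 * 5 + 4
Step 3: 239 mod 5 = 4
Step 4: The knot is 5-colorable: no

4


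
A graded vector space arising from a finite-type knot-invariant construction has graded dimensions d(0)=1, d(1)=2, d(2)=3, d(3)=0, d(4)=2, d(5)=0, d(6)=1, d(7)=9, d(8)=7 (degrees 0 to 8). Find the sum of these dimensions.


Total dimension = d(0) + d(1) + ... + d(8)
= 1 + 2 + 3 + 0 + 2 + 0 + 1 + 9 + 7
= 25

25


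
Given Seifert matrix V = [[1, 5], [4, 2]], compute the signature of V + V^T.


Step 1: V + V^T = [[2, 9], [9, 4]]
Step 2: trace = 6, det = -73
Step 3: Discriminant = 6^2 - 4*(-73) = 328
Step 4: Eigenvalues: 12.0554, -6.05539
Step 5: Signature = (# positive eigenvalues) - (# negative eigenvalues) = 0

0


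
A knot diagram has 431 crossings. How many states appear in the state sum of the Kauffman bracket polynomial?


Each crossing contributes 2 choices (A-smoothing or B-smoothing).
Total states = 2^431 = 5545339388241629719156828368286167406872874150751633150340959161229242615611251246079948812208279156194782421922807143657948315648

5545339388241629719156828368286167406872874150751633150340959161229242615611251246079948812208279156194782421922807143657948315648


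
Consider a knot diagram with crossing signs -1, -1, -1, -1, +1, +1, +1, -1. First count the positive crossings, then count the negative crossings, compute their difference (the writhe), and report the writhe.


Step 1: Count positive crossings (+1).
Positive crossings: 3
Step 2: Count negative crossings (-1).
Negative crossings: 5
Step 3: Writhe = (positive) - (negative)
w = 3 - 5 = -2
Step 4: |w| = 2, and w is negative

-2


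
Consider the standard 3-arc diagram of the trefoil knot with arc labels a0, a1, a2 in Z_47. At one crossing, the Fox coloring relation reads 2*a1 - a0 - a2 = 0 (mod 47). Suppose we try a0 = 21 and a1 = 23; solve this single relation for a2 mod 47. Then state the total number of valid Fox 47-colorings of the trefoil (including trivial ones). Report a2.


Step 1: Apply the given crossing relation 2*a1 - a0 - a2 = 0 (mod 47).
  a2 = 2*a1 - a0 mod 47
  a2 = 2*23 - 21 mod 47
  a2 = 46 - 21 mod 47
  a2 = 25 mod 47 = 25
Step 2: The trefoil has determinant 3.
  Number of Fox p-colorings (p prime) is p^2 if p = 3, else p.
  Since 47 does not divide 3, only trivial (constant) colorings exist.
  (So the trial a0 = 21, a1 = 23 with a0 != a1 does NOT extend to a valid coloring of the whole trefoil: the other two crossing relations require 3*(a1 - a0) = 0 (mod 47), which fails.)
  Total colorings = 47
Step 3: a2 = 25, total Fox 47-colorings = 47

25


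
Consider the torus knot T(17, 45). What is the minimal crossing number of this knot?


For a torus knot T(p, q) with gcd(p,q)=1,
the crossing number is min(p*(q-1), q*(p-1)).
p*(q-1) = 17*44 = 748
q*(p-1) = 45*16 = 720
min(748, 720) = 720

720


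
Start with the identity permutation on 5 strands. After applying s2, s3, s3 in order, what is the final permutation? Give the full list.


Starting with identity [1, 2, 3, 4, 5].
Apply generators in sequence:
  After s2: [1, 3, 2, 4, 5]
  After s3: [1, 3, 4, 2, 5]
  After s3: [1, 3, 2, 4, 5]
Final permutation: [1, 3, 2, 4, 5]

[1, 3, 2, 4, 5]


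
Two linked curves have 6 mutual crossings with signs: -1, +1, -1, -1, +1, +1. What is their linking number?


Step 1: Count positive crossings: 3
Step 2: Count negative crossings: 3
Step 3: Sum of signs = 3 - 3 = 0
Step 4: Linking number = sum/2 = 0/2 = 0

0


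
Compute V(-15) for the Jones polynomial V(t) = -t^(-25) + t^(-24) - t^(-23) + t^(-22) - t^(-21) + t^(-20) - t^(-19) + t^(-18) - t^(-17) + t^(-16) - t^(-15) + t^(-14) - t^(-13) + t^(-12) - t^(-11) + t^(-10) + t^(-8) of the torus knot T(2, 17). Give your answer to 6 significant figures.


Substituting t = -15 into V(t) = -t^(-25) + t^(-24) - t^(-23) + t^(-22) - t^(-21) + t^(-20) - t^(-19) + t^(-18) - t^(-17) + t^(-16) - t^(-15) + t^(-14) - t^(-13) + t^(-12) - t^(-11) + t^(-10) + t^(-8):
  (-)t^(-25) = 3.96021e-30
  (+)t^(-24) = 5.94032e-29
  (-)t^(-23) = 8.91048e-28
  (+)t^(-22) = 1.33657e-26
  (-)t^(-21) = 2.00486e-25
  (+)t^(-20) = 3.00729e-24
  (-)t^(-19) = 4.51093e-23
  (+)t^(-18) = 6.76639e-22
  (-)t^(-17) = 1.01496e-20
  (+)t^(-16) = 1.52244e-19
  (-)t^(-15) = 2.28366e-18
  (+)t^(-14) = 3.42549e-17
  (-)t^(-13) = 5.13823e-16
  (+)t^(-12) = 7.70735e-15
  (-)t^(-11) = 1.1561e-13
  (+)t^(-10) = 1.73415e-12
  (+)t^(-8) = 3.90184e-10
Sum = (3.96021e-30) + (5.94032e-29) + (8.91048e-28) + (1.33657e-26) + (2.00486e-25) + (3.00729e-24) + (4.51093e-23) + (6.76639e-22) + (1.01496e-20) + (1.52244e-19) + (2.28366e-18) + (3.42549e-17) + (5.13823e-16) + (7.70735e-15) + (1.1561e-13) + (1.73415e-12) + (3.90184e-10)
= 3.920424442e-10
Rounded to 6 significant figures: 3.92042e-10

3.92042e-10


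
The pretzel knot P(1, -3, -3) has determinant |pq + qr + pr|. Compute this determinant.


Step 1: Compute pq + qr + pr.
pq = 1*(-3) = -3
qr = (-3)*(-3) = 9
pr = 1*(-3) = -3
pq + qr + pr = -3 + 9 + (-3) = 3
Step 2: Take absolute value.
det(P(1,-3,-3)) = |3| = 3

3


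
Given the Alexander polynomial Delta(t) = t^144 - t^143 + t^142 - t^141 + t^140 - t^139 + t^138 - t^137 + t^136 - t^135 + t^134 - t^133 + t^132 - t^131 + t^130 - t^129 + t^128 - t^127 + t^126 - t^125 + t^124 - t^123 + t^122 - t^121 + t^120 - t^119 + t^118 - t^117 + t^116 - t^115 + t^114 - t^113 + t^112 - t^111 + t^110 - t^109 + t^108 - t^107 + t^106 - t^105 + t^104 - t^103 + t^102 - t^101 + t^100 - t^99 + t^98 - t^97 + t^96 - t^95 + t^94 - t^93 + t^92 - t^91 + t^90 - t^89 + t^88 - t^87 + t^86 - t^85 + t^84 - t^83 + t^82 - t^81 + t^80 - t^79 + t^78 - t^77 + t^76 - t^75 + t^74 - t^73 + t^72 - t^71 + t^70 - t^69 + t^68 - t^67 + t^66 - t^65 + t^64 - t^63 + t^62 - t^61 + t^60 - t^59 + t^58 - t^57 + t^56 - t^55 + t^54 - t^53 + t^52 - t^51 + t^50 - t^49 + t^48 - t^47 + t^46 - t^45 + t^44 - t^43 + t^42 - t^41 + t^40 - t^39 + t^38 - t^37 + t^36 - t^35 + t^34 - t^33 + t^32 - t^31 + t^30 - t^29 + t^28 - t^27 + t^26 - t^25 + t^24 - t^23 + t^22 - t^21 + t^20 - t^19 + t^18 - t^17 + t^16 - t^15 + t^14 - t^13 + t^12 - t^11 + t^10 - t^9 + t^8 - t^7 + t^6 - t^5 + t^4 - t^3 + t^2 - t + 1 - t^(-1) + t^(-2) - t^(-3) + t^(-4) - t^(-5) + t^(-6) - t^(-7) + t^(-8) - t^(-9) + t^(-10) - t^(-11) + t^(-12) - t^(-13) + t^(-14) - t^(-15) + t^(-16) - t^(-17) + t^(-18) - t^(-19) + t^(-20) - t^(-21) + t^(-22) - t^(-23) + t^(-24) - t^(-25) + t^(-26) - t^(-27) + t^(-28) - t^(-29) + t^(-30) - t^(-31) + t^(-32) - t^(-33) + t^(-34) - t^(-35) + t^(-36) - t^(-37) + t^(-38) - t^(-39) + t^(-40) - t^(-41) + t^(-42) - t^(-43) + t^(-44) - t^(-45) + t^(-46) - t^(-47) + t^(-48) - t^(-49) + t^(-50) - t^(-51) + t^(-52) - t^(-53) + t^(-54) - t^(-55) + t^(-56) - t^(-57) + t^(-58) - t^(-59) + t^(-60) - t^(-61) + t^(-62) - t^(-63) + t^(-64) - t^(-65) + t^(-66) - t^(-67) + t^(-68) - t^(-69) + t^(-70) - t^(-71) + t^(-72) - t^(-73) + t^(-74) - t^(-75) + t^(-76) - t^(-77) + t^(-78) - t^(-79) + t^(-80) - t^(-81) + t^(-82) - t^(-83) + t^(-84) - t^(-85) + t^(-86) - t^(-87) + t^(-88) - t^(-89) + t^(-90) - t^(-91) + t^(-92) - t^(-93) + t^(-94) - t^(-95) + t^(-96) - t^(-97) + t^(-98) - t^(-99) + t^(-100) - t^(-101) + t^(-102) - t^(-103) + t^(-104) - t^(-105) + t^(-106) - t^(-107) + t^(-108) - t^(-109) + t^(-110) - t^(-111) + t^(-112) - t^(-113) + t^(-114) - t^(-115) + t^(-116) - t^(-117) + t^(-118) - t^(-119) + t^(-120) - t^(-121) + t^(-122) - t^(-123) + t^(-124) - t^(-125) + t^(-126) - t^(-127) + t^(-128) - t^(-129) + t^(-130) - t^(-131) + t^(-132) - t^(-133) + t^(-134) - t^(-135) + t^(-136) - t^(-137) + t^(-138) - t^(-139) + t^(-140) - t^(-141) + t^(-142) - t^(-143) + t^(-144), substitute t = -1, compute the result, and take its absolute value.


Step 1: The polynomial has 289 terms with alternating signs, exponents from 144 down to -144.
Step 2: Substitute t = -1. The i-th term has coefficient (-1)^i and exponent (m-i),
  so its value is (-1)^i * (-1)^(m-i) = (-1)^m = 1 for every i.
Step 3: All 289 terms equal 1, so Delta(-1) = 289 * (1) = 289
Step 4: |Delta(-1)| = 289

289


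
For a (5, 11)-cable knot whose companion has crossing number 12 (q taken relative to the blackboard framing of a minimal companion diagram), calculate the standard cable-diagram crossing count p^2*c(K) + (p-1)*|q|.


Step 1: Each of the c(K) crossings of the companion diagram becomes p*p = p^2 crossings among the p parallel strands, and each of the |q| twists s_1 s_2 ... s_(p-1) adds (p-1) crossings.
  Crossings = p^2 * c(K) + (p-1)*|q|
Step 2: = 5^2 * 12 + (5-1)*11
Step 3: = 25*12 + 4*11
Step 4: = 300 + 44 = 344

344


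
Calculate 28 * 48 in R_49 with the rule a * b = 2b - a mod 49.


28 * 48 = 2*48 - 28 mod 49
= 96 - 28 mod 49
= 68 mod 49 = 19

19


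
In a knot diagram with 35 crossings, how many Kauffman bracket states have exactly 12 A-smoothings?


We choose which 12 of 35 crossings get A-smoothings.
C(35, 12) = 35! / (12! * 23!)
= 834451800

834451800


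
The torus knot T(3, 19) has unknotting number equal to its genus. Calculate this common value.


For a torus knot T(p,q), both the unknotting number and genus equal (p-1)(q-1)/2.
= (3-1)(19-1)/2
= 2*18/2
= 36/2 = 18

18


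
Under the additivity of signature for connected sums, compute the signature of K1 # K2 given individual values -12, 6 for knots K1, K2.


The signature is additive under connected sum.
signature(K1 # K2) = (-12) + (6)
= -6

-6


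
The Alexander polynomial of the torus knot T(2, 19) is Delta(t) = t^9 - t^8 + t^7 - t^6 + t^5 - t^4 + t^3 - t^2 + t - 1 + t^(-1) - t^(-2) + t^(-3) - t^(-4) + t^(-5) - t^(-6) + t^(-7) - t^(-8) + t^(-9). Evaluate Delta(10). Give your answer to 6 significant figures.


Substituting t = 10 into Delta(t) = t^9 - t^8 + t^7 - t^6 + t^5 - t^4 + t^3 - t^2 + t - 1 + t^(-1) - t^(-2) + t^(-3) - t^(-4) + t^(-5) - t^(-6) + t^(-7) - t^(-8) + t^(-9):
Term values: (1000000000) + (-100000000) + (10000000) + (-1000000) + (100000) + (-10000) + (1000) + (-100) + (10) + (-1) + (0.1) + (-0.01) + (0.001) + (-0.0001) + (1e-05) + (-1e-06) + (1e-07) + (-1e-08) + (1e-09)
Sum = 909090909.1
Rounded to 6 significant figures: 9.09091e+08

9.09091e+08


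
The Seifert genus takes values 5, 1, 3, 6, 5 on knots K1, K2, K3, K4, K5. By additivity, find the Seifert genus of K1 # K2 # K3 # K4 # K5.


The Seifert genus is additive under connected sum.
Seifert genus(K1 # K2 # K3 # K4 # K5) = (5) + (1) + (3) + (6) + (5)
= 20

20


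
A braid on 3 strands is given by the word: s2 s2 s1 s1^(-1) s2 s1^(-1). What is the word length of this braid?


The word length counts the number of generators (including inverses).
Listing each generator: s2, s2, s1, s1^(-1), s2, s1^(-1)
There are 6 generators in this braid word.

6


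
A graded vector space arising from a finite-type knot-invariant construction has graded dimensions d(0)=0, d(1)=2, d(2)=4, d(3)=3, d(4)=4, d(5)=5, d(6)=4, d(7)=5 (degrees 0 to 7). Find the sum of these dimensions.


Total dimension = d(0) + d(1) + ... + d(7)
= 0 + 2 + 4 + 3 + 4 + 5 + 4 + 5
= 27

27


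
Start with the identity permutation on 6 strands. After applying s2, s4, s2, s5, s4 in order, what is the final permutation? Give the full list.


Starting with identity [1, 2, 3, 4, 5, 6].
Apply generators in sequence:
  After s2: [1, 3, 2, 4, 5, 6]
  After s4: [1, 3, 2, 5, 4, 6]
  After s2: [1, 2, 3, 5, 4, 6]
  After s5: [1, 2, 3, 5, 6, 4]
  After s4: [1, 2, 3, 6, 5, 4]
Final permutation: [1, 2, 3, 6, 5, 4]

[1, 2, 3, 6, 5, 4]


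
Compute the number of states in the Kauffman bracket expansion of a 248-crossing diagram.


Each crossing contributes 2 choices (A-smoothing or B-smoothing).
Total states = 2^248 = 452312848583266388373324160190187140051835877600158453279131187530910662656

452312848583266388373324160190187140051835877600158453279131187530910662656


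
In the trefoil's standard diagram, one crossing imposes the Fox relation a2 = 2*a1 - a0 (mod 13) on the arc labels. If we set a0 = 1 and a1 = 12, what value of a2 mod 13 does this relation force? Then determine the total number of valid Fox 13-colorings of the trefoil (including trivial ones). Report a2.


Step 1: Apply the given crossing relation 2*a1 - a0 - a2 = 0 (mod 13).
  a2 = 2*a1 - a0 mod 13
  a2 = 2*12 - 1 mod 13
  a2 = 24 - 1 mod 13
  a2 = 23 mod 13 = 10
Step 2: The trefoil has determinant 3.
  Number of Fox p-colorings (p prime) is p^2 if p = 3, else p.
  Since 13 does not divide 3, only trivial (constant) colorings exist.
  (So the trial a0 = 1, a1 = 12 with a0 != a1 does NOT extend to a valid coloring of the whole trefoil: the other two crossing relations require 3*(a1 - a0) = 0 (mod 13), which fails.)
  Total colorings = 13
Step 3: a2 = 10, total Fox 13-colorings = 13

10
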